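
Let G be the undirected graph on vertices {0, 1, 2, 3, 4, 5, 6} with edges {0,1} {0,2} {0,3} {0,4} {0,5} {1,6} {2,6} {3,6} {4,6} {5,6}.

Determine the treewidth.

A width-2 tree decomposition is:
Bags: B1 = {0, 2, 6}  B2 = {0, 5, 6}  B3 = {0, 1, 6}  B4 = {0, 4, 6}  B5 = {0, 3, 6}
Tree: B1–B2, B2–B3, B3–B4, B4–B5
The largest bag has 3 vertices, giving width 2; this decomposition certifies tw(G) ≤ 2. Since 0–2–6–5–0 is a cycle in G, G is not acyclic. Forests are exactly the graphs of treewidth ≤ 1, so tw(G) ≥ 2. Combining the bounds, tw(G) = 2.

2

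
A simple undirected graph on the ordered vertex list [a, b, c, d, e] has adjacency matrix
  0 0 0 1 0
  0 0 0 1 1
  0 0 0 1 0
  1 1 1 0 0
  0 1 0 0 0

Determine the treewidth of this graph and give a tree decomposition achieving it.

Treewidth 1.
One such decomposition:
Bags: B1 = {b, d}  B2 = {b, e}  B3 = {c, d}  B4 = {a, d}
Tree: B1–B2, B1–B3, B3–B4

Each bag holds 2 vertices, so the decomposition has width 1, which upper-bounds the treewidth. G has an edge, so its treewidth is at least 1. The upper and lower bounds meet at 1, so that is the treewidth.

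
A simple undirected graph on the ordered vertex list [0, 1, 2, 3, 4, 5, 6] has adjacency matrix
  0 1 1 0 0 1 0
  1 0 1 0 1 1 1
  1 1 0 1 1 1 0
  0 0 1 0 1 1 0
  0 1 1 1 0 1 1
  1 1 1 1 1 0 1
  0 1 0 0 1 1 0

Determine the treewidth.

3

A width-3 tree decomposition is:
Bags: B1 = {1, 4, 5, 6}  B2 = {1, 2, 4, 5}  B3 = {0, 1, 2, 5}  B4 = {2, 3, 4, 5}
Tree: B1–B2, B2–B3, B2–B4
The largest bag has 4 vertices, giving width 3; this decomposition certifies tw(G) ≤ 3. Conversely, {0, 1, 2, 5} is a clique of size 4, and the vertices of any clique must share a bag in every tree decomposition; so some bag has ≥ 4 vertices and tw(G) ≥ 3. The upper and lower bounds meet at 3, so that is the treewidth.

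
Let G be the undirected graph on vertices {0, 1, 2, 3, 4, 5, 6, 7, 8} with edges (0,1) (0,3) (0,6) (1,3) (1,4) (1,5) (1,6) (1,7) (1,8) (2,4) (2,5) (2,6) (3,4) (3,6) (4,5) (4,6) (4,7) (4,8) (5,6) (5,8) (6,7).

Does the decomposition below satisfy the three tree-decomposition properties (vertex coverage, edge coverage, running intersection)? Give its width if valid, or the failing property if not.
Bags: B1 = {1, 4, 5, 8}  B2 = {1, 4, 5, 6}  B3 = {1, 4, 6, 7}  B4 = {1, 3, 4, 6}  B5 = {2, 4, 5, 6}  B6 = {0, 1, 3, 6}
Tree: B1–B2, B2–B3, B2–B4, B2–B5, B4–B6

Yes; width 3.

Checking the three conditions: (i) the bags cover all of {0, 1, 2, 3, 4, 5, 6, 7, 8}; (ii) for each edge, some bag contains both endpoints; (iii) the bags containing any fixed vertex form a subtree. All hold, so the decomposition is valid with width 4 − 1 = 3.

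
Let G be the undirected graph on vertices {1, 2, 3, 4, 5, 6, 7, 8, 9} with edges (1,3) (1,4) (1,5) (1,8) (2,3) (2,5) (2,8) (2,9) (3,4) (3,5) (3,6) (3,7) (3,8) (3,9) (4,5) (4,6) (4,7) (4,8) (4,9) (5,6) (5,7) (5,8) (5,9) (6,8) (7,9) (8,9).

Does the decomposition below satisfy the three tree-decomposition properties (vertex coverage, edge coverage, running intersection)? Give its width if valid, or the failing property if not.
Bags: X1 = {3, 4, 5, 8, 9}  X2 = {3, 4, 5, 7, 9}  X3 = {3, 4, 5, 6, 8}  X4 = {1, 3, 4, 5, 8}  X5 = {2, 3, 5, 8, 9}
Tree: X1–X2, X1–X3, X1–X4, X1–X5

Yes; width 4.

Every vertex of G appears in some bag (union = {1, 2, 3, 4, 5, 6, 7, 8, 9}); every edge is covered by a bag; and for each vertex v the set of bags containing v is connected in the bag tree. The decomposition is therefore valid. The largest bag has 5 vertices, so the width is 4.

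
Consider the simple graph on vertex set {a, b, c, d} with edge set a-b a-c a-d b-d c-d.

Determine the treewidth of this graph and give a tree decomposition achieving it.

Each bag holds 3 vertices, so the decomposition has width 2, which upper-bounds the treewidth. On the other hand G contains the 3-clique {a, c, d}. A clique must lie in a single bag of any decomposition, so no decomposition can have width below 2. Combining the bounds, tw(G) = 2.

Treewidth 2.
One optimal decomposition is:
Bags: B1 = {a, b, d}  B2 = {a, c, d}
Tree: B1–B2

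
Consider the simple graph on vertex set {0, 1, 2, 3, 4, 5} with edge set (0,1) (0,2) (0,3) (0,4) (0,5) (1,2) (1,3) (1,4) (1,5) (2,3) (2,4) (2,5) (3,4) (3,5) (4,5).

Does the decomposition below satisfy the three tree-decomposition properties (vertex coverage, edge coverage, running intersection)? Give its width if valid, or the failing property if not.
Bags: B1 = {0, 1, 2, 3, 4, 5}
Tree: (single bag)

Yes; width 5.

Every vertex of G appears in some bag (union = {0, 1, 2, 3, 4, 5}); every edge is covered by a bag; and for each vertex v the set of bags containing v is connected in the bag tree. The decomposition is therefore valid. The largest bag has 6 vertices, so the width is 5.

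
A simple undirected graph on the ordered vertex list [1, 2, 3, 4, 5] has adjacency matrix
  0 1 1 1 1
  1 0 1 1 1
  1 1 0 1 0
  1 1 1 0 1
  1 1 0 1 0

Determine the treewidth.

3

A width-3 tree decomposition is:
Bags: B1 = {1, 2, 4, 5}  B2 = {1, 2, 3, 4}
Tree: B1–B2
Each bag holds 4 vertices, so the decomposition has width 3, which upper-bounds the treewidth. On the other hand G contains the 4-clique {1, 2, 3, 4}. A clique must lie in a single bag of any decomposition, so no decomposition can have width below 3. Therefore the treewidth is 3.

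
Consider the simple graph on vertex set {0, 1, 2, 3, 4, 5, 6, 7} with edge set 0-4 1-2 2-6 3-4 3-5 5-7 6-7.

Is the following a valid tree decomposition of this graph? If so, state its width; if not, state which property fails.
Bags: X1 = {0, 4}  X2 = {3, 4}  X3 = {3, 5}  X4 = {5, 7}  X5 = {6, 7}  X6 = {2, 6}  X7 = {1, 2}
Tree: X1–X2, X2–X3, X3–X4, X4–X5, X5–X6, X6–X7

Yes; width 1.

Vertex coverage: the bags together contain {0, 1, 2, 3, 4, 5, 6, 7}, the full vertex set. Edge coverage: each edge of G has both endpoints in at least one bag. Running intersection: for every vertex, the bags containing it form a connected subtree. All three properties hold, so this is a valid tree decomposition of width max|bag| − 1 = 1, and hence tw(G) ≤ 1.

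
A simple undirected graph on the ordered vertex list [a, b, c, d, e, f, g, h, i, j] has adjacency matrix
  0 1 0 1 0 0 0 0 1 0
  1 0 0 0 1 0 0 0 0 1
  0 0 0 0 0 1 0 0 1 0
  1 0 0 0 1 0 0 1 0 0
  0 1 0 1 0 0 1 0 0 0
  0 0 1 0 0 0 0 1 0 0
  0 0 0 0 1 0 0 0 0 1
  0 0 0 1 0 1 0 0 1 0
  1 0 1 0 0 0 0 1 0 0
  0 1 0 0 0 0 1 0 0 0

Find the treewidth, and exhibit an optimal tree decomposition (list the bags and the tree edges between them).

Each bag holds 3 vertices, so the decomposition has width 2, which upper-bounds the treewidth. The edges f–c–i–h–f form a cycle, so G is not a tree and its treewidth is at least 2. Combining the bounds, tw(G) = 2.

Treewidth 2.
One such decomposition:
Bags: B1 = {c, f, h}  B2 = {c, h, i}  B3 = {d, h, i}  B4 = {a, d, i}  B5 = {a, d, e}  B6 = {a, b, e}  B7 = {b, e, g}  B8 = {b, g, j}
Tree: B1–B2, B2–B3, B3–B4, B4–B5, B5–B6, B6–B7, B7–B8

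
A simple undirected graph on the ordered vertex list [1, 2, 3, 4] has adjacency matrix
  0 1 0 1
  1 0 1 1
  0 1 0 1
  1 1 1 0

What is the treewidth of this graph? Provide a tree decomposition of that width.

Each bag holds 3 vertices, so the decomposition has width 2, which upper-bounds the treewidth. Conversely, {1, 2, 4} is a clique of size 3, and the vertices of any clique must share a bag in every tree decomposition; so some bag has ≥ 3 vertices and tw(G) ≥ 2. Combining the bounds, tw(G) = 2.

Treewidth 2.
One optimal decomposition is:
Bags: B1 = {2, 3, 4}  B2 = {1, 2, 4}
Tree: B1–B2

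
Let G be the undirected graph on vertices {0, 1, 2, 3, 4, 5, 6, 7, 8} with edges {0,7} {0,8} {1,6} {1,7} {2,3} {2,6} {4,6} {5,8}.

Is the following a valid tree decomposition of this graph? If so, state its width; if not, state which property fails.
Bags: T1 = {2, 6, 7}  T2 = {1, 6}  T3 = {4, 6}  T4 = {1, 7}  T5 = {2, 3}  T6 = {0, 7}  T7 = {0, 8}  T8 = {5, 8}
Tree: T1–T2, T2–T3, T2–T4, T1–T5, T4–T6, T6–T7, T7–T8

A tree decomposition must satisfy three properties: every vertex lies in some bag; for every edge, both endpoints lie together in some bag; and for every vertex, the bags containing it form a connected subtree. Here bags containing vertex 7 are not connected in the tree, so the decomposition is invalid.

No — bags containing vertex 7 are not connected in the tree.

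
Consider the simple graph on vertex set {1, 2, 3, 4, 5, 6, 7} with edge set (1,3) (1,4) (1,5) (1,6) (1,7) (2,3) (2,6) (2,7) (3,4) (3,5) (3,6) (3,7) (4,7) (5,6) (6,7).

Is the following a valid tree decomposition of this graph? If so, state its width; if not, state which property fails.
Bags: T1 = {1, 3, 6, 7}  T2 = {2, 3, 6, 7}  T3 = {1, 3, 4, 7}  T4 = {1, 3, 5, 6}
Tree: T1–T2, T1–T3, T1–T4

Vertex coverage: the bags together contain {1, 2, 3, 4, 5, 6, 7}, the full vertex set. Edge coverage: each edge of G has both endpoints in at least one bag. Running intersection: for every vertex, the bags containing it form a connected subtree. All three properties hold, so this is a valid tree decomposition of width max|bag| − 1 = 3, and hence tw(G) ≤ 3.

Yes; width 3.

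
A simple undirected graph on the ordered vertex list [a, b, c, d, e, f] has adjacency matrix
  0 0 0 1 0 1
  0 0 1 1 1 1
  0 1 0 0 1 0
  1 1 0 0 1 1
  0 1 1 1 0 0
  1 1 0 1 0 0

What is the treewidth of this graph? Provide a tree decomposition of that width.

The largest bag has 3 vertices, giving width 2; this decomposition certifies tw(G) ≤ 2. Conversely, {b, d, e} is a clique of size 3, and the vertices of any clique must share a bag in every tree decomposition; so some bag has ≥ 3 vertices and tw(G) ≥ 2. Therefore the treewidth is 2.

Treewidth 2.
One such decomposition:
Bags: B1 = {b, d, f}  B2 = {b, d, e}  B3 = {a, d, f}  B4 = {b, c, e}
Tree: B1–B2, B1–B3, B2–B4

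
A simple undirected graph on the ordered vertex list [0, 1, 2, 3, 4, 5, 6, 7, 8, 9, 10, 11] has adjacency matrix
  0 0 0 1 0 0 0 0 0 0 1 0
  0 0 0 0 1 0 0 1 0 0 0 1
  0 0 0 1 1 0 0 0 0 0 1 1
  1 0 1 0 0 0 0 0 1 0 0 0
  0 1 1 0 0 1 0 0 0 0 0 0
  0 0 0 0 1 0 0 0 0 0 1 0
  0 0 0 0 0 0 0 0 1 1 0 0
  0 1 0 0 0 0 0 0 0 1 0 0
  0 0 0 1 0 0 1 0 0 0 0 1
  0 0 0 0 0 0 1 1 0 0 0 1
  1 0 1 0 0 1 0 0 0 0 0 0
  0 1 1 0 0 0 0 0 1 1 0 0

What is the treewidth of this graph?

A width-3 tree decomposition is:
Bags: B1 = {0, 3, 5, 10}  B2 = {2, 3, 5, 10}  B3 = {2, 3, 4, 5}  B4 = {2, 3, 4, 8}  B5 = {2, 4, 8, 11}  B6 = {1, 4, 8, 11}  B7 = {1, 6, 8, 11}  B8 = {1, 6, 9, 11}  B9 = {1, 6, 7, 9}
Tree: B1–B2, B2–B3, B3–B4, B4–B5, B5–B6, B6–B7, B7–B8, B8–B9
Each bag holds 4 vertices, so the decomposition has width 3, which upper-bounds the treewidth. For the lower bound: the 4 vertex sets {0,5,10}, {3}, {2}, {1,4,8,11} are disjoint, each induces a connected subgraph, and every pair is joined by at least one edge of G. Contracting each set to a single vertex therefore yields K_{4} as a minor, and since treewidth is minor-monotone, tw(G) ≥ tw(K_{4}) = 3. Therefore the treewidth is 3.

3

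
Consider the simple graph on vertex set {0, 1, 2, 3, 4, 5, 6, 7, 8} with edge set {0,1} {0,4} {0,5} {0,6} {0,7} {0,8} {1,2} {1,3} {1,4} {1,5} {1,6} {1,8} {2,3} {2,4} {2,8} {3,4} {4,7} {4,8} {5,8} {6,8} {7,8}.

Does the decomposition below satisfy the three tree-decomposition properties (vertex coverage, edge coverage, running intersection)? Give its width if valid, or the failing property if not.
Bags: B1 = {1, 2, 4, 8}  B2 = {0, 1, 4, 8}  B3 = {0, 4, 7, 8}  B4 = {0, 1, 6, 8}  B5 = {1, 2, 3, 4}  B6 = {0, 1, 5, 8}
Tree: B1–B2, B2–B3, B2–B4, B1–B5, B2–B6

Checking the three conditions: (i) the bags cover all of {0, 1, 2, 3, 4, 5, 6, 7, 8}; (ii) for each edge, some bag contains both endpoints; (iii) the bags containing any fixed vertex form a subtree. All hold, so the decomposition is valid with width 4 − 1 = 3.

Yes; width 3.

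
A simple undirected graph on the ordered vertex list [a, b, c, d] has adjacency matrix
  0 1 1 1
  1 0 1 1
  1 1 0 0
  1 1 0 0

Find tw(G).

2

A width-2 tree decomposition is:
Bags: B1 = {a, b, d}  B2 = {a, b, c}
Tree: B1–B2
The largest bag has 3 vertices, giving width 2; this decomposition certifies tw(G) ≤ 2. On the other hand G contains the 3-clique {a, b, d}. A clique must lie in a single bag of any decomposition, so no decomposition can have width below 2. Hence tw(G) = 2 exactly.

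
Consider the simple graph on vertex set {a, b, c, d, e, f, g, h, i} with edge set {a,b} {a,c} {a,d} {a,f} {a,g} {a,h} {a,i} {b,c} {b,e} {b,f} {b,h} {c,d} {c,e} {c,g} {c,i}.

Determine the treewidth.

A width-2 tree decomposition is:
Bags: B1 = {a, b, f}  B2 = {a, b, c}  B3 = {a, c, i}  B4 = {a, c, d}  B5 = {a, b, h}  B6 = {b, c, e}  B7 = {a, c, g}
Tree: B1–B2, B2–B3, B3–B4, B2–B5, B2–B6, B3–B7
Every bag has size at most 3, so the width is 3 − 1 = 2 and tw(G) ≤ 2. Conversely, {b, c, e} is a clique of size 3, and the vertices of any clique must share a bag in every tree decomposition; so some bag has ≥ 3 vertices and tw(G) ≥ 2. Hence tw(G) = 2 exactly.

2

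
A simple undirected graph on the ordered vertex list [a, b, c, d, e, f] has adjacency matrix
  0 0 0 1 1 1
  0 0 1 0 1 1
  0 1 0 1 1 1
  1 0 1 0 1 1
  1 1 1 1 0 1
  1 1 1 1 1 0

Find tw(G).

A width-3 tree decomposition is:
Bags: B1 = {b, c, e, f}  B2 = {c, d, e, f}  B3 = {a, d, e, f}
Tree: B1–B2, B2–B3
Each bag holds 4 vertices, so the decomposition has width 3, which upper-bounds the treewidth. Conversely, {c, d, e, f} is a clique of size 4, and the vertices of any clique must share a bag in every tree decomposition; so some bag has ≥ 4 vertices and tw(G) ≥ 3. Therefore the treewidth is 3.

3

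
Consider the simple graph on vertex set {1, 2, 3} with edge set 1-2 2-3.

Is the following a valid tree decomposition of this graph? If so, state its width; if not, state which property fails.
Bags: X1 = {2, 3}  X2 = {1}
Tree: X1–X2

A tree decomposition must satisfy three properties: every vertex lies in some bag; for every edge, both endpoints lie together in some bag; and for every vertex, the bags containing it form a connected subtree. Here edge (2,1) lies in no bag, so the decomposition is invalid.

No — edge (2,1) lies in no bag.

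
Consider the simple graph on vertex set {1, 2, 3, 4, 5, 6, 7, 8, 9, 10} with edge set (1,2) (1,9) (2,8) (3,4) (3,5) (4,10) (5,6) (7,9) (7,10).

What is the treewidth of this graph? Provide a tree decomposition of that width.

Every bag has size at most 2, so the width is 2 − 1 = 1 and tw(G) ≤ 1. Any graph with an edge has treewidth ≥ 1, and G has the edge 8–2. Hence tw(G) = 1 exactly.

Treewidth 1.
One such decomposition:
Bags: B1 = {2, 8}  B2 = {1, 2}  B3 = {1, 9}  B4 = {7, 9}  B5 = {7, 10}  B6 = {4, 10}  B7 = {3, 4}  B8 = {3, 5}  B9 = {5, 6}
Tree: B1–B2, B2–B3, B3–B4, B4–B5, B5–B6, B6–B7, B7–B8, B8–B9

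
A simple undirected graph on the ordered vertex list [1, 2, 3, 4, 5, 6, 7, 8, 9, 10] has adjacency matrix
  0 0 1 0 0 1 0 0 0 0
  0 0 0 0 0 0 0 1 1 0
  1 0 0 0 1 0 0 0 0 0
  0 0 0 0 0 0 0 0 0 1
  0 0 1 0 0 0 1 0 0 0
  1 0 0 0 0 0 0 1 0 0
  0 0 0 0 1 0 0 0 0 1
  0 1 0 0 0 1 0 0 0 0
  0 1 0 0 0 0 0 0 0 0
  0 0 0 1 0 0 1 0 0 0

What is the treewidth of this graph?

A width-1 tree decomposition is:
Bags: B1 = {2, 9}  B2 = {2, 8}  B3 = {6, 8}  B4 = {1, 6}  B5 = {1, 3}  B6 = {3, 5}  B7 = {5, 7}  B8 = {7, 10}  B9 = {4, 10}
Tree: B1–B2, B2–B3, B3–B4, B4–B5, B5–B6, B6–B7, B7–B8, B8–B9
The largest bag has 2 vertices, giving width 1; this decomposition certifies tw(G) ≤ 1. G has an edge, so its treewidth is at least 1. Therefore the treewidth is 1.

1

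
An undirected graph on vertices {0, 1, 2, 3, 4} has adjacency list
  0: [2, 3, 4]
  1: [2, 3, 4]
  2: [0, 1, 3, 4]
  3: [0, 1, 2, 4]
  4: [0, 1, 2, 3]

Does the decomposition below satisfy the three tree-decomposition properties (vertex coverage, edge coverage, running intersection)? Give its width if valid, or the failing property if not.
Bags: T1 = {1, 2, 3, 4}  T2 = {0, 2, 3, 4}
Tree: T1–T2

Vertex coverage: the bags together contain {0, 1, 2, 3, 4}, the full vertex set. Edge coverage: each edge of G has both endpoints in at least one bag. Running intersection: for every vertex, the bags containing it form a connected subtree. All three properties hold, so this is a valid tree decomposition of width max|bag| − 1 = 3, and hence tw(G) ≤ 3.

Yes; width 3.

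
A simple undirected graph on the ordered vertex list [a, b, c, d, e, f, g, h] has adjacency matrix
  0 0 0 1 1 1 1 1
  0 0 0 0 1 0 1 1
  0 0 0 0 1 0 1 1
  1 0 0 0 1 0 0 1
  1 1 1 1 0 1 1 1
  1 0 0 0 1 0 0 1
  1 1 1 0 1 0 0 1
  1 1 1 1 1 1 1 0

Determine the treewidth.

3

A width-3 tree decomposition is:
Bags: B1 = {a, e, f, h}  B2 = {a, e, g, h}  B3 = {b, e, g, h}  B4 = {a, d, e, h}  B5 = {c, e, g, h}
Tree: B1–B2, B2–B3, B1–B4, B3–B5
Each bag holds 4 vertices, so the decomposition has width 3, which upper-bounds the treewidth. For the lower bound, the 4 vertices {a, d, e, h} are pairwise adjacent, and any tree decomposition puts a clique entirely inside one bag — forcing width ≥ 3. The upper and lower bounds meet at 3, so that is the treewidth.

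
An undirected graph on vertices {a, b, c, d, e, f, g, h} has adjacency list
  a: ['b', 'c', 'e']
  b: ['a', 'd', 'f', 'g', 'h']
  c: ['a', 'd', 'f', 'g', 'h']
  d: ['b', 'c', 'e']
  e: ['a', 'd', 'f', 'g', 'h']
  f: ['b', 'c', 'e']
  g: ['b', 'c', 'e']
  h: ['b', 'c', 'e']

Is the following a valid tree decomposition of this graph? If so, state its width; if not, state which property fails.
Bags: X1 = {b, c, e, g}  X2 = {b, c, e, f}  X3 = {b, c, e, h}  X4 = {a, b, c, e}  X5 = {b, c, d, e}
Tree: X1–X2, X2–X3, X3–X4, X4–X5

Checking the three conditions: (i) the bags cover all of {a, b, c, d, e, f, g, h}; (ii) for each edge, some bag contains both endpoints; (iii) the bags containing any fixed vertex form a subtree. All hold, so the decomposition is valid with width 4 − 1 = 3.

Yes; width 3.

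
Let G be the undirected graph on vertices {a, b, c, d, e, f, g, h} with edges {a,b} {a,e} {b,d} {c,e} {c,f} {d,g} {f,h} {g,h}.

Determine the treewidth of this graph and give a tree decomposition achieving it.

The largest bag has 3 vertices, giving width 2; this decomposition certifies tw(G) ≤ 2. The edges f–h–g–d–b–a–e–c–f form a cycle, so G is not a tree and its treewidth is at least 2. Hence tw(G) = 2 exactly.

Treewidth 2.
Bags: B1 = {f, g, h}  B2 = {d, f, g}  B3 = {b, d, f}  B4 = {a, b, f}  B5 = {a, e, f}  B6 = {c, e, f}
Tree: B1–B2, B2–B3, B3–B4, B4–B5, B5–B6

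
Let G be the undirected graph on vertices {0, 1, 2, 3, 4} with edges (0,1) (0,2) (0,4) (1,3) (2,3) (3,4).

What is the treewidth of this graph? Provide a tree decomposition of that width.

Treewidth 2.
Bags: B1 = {0, 3, 4}  B2 = {0, 1, 3}  B3 = {0, 2, 3}
Tree: B1–B2, B2–B3

Every bag has size at most 3, so the width is 3 − 1 = 2 and tw(G) ≤ 2. The edges 0–4–3–1–0 form a cycle, so G is not a tree and its treewidth is at least 2. The upper and lower bounds meet at 2, so that is the treewidth.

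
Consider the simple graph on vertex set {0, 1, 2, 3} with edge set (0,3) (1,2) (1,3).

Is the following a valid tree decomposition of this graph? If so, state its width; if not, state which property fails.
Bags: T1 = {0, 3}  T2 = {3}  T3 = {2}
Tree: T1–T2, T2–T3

No — vertex 1 appears in no bag.

A tree decomposition must satisfy three properties: every vertex lies in some bag; for every edge, both endpoints lie together in some bag; and for every vertex, the bags containing it form a connected subtree. Here vertex 1 appears in no bag, so the decomposition is invalid.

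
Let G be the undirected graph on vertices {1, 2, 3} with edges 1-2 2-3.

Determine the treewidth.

A width-1 tree decomposition is:
Bags: B1 = {1, 2}  B2 = {2, 3}
Tree: B1–B2
The largest bag has 2 vertices, giving width 1; this decomposition certifies tw(G) ≤ 1. G has an edge, so its treewidth is at least 1. The upper and lower bounds meet at 1, so that is the treewidth.

1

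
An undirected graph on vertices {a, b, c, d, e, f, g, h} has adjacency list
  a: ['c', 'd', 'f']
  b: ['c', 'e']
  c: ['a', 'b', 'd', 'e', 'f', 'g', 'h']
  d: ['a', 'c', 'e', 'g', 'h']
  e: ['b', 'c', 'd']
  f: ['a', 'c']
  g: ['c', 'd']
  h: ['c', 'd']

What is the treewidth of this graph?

2

A width-2 tree decomposition is:
Bags: B1 = {c, d, e}  B2 = {b, c, e}  B3 = {c, d, h}  B4 = {a, c, d}  B5 = {a, c, f}  B6 = {c, d, g}
Tree: B1–B2, B1–B3, B3–B4, B4–B5, B1–B6
Every bag has size at most 3, so the width is 3 − 1 = 2 and tw(G) ≤ 2. Conversely, {c, d, g} is a clique of size 3, and the vertices of any clique must share a bag in every tree decomposition; so some bag has ≥ 3 vertices and tw(G) ≥ 2. Combining the bounds, tw(G) = 2.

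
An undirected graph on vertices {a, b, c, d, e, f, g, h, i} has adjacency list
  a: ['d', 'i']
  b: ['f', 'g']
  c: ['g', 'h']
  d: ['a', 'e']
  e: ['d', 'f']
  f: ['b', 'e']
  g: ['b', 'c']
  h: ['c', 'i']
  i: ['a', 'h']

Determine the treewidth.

2

A width-2 tree decomposition is:
Bags: B1 = {c, g, h}  B2 = {g, h, i}  B3 = {a, g, i}  B4 = {a, d, g}  B5 = {d, e, g}  B6 = {e, f, g}  B7 = {b, f, g}
Tree: B1–B2, B2–B3, B3–B4, B4–B5, B5–B6, B6–B7
Every bag has size at most 3, so the width is 3 − 1 = 2 and tw(G) ≤ 2. The edges g–c–h–i–a–d–e–f–b–g form a cycle, so G is not a tree and its treewidth is at least 2. Hence tw(G) = 2 exactly.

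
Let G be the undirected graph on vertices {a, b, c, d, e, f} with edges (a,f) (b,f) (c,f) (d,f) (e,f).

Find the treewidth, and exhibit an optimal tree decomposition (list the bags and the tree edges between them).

The largest bag has 2 vertices, giving width 1; this decomposition certifies tw(G) ≤ 1. G has an edge, so its treewidth is at least 1. Combining the bounds, tw(G) = 1.

Treewidth 1.
One such decomposition:
Bags: B1 = {e, f}  B2 = {d, f}  B3 = {c, f}  B4 = {b, f}  B5 = {a, f}
Tree: B1–B2, B1–B3, B2–B4, B3–B5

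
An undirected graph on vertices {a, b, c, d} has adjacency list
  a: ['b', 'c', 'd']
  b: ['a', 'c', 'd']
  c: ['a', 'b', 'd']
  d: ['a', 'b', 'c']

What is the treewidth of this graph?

3

A width-3 tree decomposition is:
Bags: B1 = {a, b, c, d}
Tree: (single bag)
With just one bag of size 4, the width is 4 − 1 = 3, so tw(G) ≤ 3. For the lower bound, the 4 vertices {a, b, c, d} are pairwise adjacent, and any tree decomposition puts a clique entirely inside one bag — forcing width ≥ 3. Therefore the treewidth is 3.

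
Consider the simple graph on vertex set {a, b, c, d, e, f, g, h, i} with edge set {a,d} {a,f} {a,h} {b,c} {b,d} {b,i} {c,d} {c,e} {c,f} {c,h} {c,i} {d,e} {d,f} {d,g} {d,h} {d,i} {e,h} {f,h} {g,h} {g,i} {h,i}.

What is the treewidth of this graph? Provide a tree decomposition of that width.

Each bag holds 4 vertices, so the decomposition has width 3, which upper-bounds the treewidth. For the lower bound, the 4 vertices {d, g, h, i} are pairwise adjacent, and any tree decomposition puts a clique entirely inside one bag — forcing width ≥ 3. Hence tw(G) = 3 exactly.

Treewidth 3.
One such decomposition:
Bags: B1 = {c, d, f, h}  B2 = {c, d, h, i}  B3 = {c, d, e, h}  B4 = {a, d, f, h}  B5 = {d, g, h, i}  B6 = {b, c, d, i}
Tree: B1–B2, B2–B3, B1–B4, B2–B5, B2–B6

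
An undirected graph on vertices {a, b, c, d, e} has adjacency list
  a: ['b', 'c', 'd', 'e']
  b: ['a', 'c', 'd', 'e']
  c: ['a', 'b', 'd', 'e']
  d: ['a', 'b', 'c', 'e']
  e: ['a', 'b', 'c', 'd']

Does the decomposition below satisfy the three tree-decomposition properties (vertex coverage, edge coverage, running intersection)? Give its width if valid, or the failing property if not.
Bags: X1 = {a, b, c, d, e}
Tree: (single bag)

Every vertex of G appears in some bag (union = {a, b, c, d, e}); every edge is covered by a bag; and for each vertex v the set of bags containing v is connected in the bag tree. The decomposition is therefore valid. The largest bag has 5 vertices, so the width is 4.

Yes; width 4.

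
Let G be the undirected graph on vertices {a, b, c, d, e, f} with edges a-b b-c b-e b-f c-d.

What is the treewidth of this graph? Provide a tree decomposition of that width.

Treewidth 1.
Bags: B1 = {b, c}  B2 = {a, b}  B3 = {b, e}  B4 = {b, f}  B5 = {c, d}
Tree: B1–B2, B1–B3, B1–B4, B1–B5

Every bag has size at most 2, so the width is 2 − 1 = 1 and tw(G) ≤ 1. Any graph with an edge has treewidth ≥ 1, and G has the edge c–b. Therefore the treewidth is 1.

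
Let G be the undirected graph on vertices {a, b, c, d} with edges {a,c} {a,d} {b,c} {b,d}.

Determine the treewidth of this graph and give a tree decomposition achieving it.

Treewidth 2.
Bags: B1 = {b, c, d}  B2 = {a, c, d}
Tree: B1–B2

Each bag holds 3 vertices, so the decomposition has width 2, which upper-bounds the treewidth. Since d–b–c–a–d is a cycle in G, G is not acyclic. Forests are exactly the graphs of treewidth ≤ 1, so tw(G) ≥ 2. Combining the bounds, tw(G) = 2.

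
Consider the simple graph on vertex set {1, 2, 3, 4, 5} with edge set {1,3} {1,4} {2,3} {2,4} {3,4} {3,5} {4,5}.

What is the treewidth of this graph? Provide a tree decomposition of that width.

Treewidth 2.
Bags: B1 = {3, 4, 5}  B2 = {1, 3, 4}  B3 = {2, 3, 4}
Tree: B1–B2, B1–B3

The largest bag has 3 vertices, giving width 2; this decomposition certifies tw(G) ≤ 2. Conversely, {1, 3, 4} is a clique of size 3, and the vertices of any clique must share a bag in every tree decomposition; so some bag has ≥ 3 vertices and tw(G) ≥ 2. Hence tw(G) = 2 exactly.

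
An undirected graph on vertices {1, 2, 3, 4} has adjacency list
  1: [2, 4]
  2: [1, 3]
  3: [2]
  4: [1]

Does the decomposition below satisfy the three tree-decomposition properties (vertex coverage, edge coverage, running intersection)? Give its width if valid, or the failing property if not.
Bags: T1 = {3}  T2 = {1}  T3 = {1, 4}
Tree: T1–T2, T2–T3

No — vertex 2 appears in no bag.

A tree decomposition must satisfy three properties: every vertex lies in some bag; for every edge, both endpoints lie together in some bag; and for every vertex, the bags containing it form a connected subtree. Here vertex 2 appears in no bag, so the decomposition is invalid.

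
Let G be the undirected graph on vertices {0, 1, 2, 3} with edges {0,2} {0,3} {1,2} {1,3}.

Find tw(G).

2

A width-2 tree decomposition is:
Bags: B1 = {0, 1, 2}  B2 = {0, 1, 3}
Tree: B1–B2
Every bag has size at most 3, so the width is 3 − 1 = 2 and tw(G) ≤ 2. Since 1–2–0–3–1 is a cycle in G, G is not acyclic. Forests are exactly the graphs of treewidth ≤ 1, so tw(G) ≥ 2. Hence tw(G) = 2 exactly.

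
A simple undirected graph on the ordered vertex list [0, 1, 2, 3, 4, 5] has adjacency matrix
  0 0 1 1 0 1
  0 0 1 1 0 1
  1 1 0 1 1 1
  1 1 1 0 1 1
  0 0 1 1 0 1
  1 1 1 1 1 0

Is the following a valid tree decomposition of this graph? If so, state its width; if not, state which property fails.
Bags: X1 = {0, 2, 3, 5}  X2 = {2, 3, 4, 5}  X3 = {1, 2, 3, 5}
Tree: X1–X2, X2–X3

Checking the three conditions: (i) the bags cover all of {0, 1, 2, 3, 4, 5}; (ii) for each edge, some bag contains both endpoints; (iii) the bags containing any fixed vertex form a subtree. All hold, so the decomposition is valid with width 4 − 1 = 3.

Yes; width 3.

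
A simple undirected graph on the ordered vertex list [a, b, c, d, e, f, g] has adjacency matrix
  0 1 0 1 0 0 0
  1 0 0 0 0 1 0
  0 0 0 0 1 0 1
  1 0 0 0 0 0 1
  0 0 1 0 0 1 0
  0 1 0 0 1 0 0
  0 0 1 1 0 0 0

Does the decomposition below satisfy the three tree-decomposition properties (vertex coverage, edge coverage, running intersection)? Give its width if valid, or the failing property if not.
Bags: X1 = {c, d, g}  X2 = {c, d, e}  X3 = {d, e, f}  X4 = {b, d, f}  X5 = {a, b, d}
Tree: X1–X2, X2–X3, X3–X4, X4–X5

Yes; width 2.

Every vertex of G appears in some bag (union = {a, b, c, d, e, f, g}); every edge is covered by a bag; and for each vertex v the set of bags containing v is connected in the bag tree. The decomposition is therefore valid. The largest bag has 3 vertices, so the width is 2.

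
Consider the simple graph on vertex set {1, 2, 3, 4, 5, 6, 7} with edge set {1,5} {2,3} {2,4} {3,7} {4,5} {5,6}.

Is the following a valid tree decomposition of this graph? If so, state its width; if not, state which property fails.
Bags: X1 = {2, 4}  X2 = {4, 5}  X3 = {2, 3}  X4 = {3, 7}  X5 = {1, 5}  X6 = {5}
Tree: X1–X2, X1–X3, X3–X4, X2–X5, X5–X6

A tree decomposition must satisfy three properties: every vertex lies in some bag; for every edge, both endpoints lie together in some bag; and for every vertex, the bags containing it form a connected subtree. Here vertex 6 appears in no bag, so the decomposition is invalid.

No — vertex 6 appears in no bag.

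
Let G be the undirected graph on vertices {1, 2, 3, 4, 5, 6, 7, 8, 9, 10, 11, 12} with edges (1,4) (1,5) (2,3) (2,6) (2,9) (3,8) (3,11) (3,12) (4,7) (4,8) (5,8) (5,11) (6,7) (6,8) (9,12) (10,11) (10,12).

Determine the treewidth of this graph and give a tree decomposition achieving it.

Treewidth 3.
One such decomposition:
Bags: B1 = {1, 4, 5, 7}  B2 = {4, 5, 7, 8}  B3 = {5, 6, 7, 8}  B4 = {5, 6, 8, 11}  B5 = {3, 6, 8, 11}  B6 = {2, 3, 6, 11}  B7 = {2, 3, 10, 11}  B8 = {2, 3, 10, 12}  B9 = {2, 9, 10, 12}
Tree: B1–B2, B2–B3, B3–B4, B4–B5, B5–B6, B6–B7, B7–B8, B8–B9

Each bag holds 4 vertices, so the decomposition has width 3, which upper-bounds the treewidth. For the lower bound: the 4 vertex sets {1,4,7}, {5}, {8}, {2,3,6,11} are disjoint, each induces a connected subgraph, and every pair is joined by at least one edge of G. Contracting each set to a single vertex therefore yields K_{4} as a minor, and since treewidth is minor-monotone, tw(G) ≥ tw(K_{4}) = 3. Therefore the treewidth is 3.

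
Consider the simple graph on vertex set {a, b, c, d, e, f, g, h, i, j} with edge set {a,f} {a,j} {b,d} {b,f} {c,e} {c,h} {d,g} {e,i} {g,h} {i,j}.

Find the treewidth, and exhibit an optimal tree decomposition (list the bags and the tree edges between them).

Every bag has size at most 3, so the width is 3 − 1 = 2 and tw(G) ≤ 2. For the lower bound, G contains the cycle j–a–f–b–d–g–h–c–e–i–j, so G is not a forest; only forests have treewidth ≤ 1, hence tw(G) ≥ 2. The upper and lower bounds meet at 2, so that is the treewidth.

Treewidth 2.
One optimal decomposition is:
Bags: B1 = {a, f, j}  B2 = {b, f, j}  B3 = {b, d, j}  B4 = {d, g, j}  B5 = {g, h, j}  B6 = {c, h, j}  B7 = {c, e, j}  B8 = {e, i, j}
Tree: B1–B2, B2–B3, B3–B4, B4–B5, B5–B6, B6–B7, B7–B8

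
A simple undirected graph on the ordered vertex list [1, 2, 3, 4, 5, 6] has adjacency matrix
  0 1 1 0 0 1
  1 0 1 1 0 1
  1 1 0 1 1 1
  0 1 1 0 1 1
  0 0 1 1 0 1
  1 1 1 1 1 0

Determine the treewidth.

3

A width-3 tree decomposition is:
Bags: B1 = {3, 4, 5, 6}  B2 = {2, 3, 4, 6}  B3 = {1, 2, 3, 6}
Tree: B1–B2, B2–B3
Each bag holds 4 vertices, so the decomposition has width 3, which upper-bounds the treewidth. On the other hand G contains the 4-clique {1, 2, 3, 6}. A clique must lie in a single bag of any decomposition, so no decomposition can have width below 3. Combining the bounds, tw(G) = 3.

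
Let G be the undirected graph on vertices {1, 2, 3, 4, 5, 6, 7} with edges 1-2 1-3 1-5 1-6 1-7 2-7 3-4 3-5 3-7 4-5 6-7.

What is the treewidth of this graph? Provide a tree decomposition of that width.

Treewidth 2.
One optimal decomposition is:
Bags: B1 = {1, 3, 7}  B2 = {1, 3, 5}  B3 = {1, 6, 7}  B4 = {1, 2, 7}  B5 = {3, 4, 5}
Tree: B1–B2, B1–B3, B3–B4, B2–B5

The largest bag has 3 vertices, giving width 2; this decomposition certifies tw(G) ≤ 2. On the other hand G contains the 3-clique {1, 3, 5}. A clique must lie in a single bag of any decomposition, so no decomposition can have width below 2. Hence tw(G) = 2 exactly.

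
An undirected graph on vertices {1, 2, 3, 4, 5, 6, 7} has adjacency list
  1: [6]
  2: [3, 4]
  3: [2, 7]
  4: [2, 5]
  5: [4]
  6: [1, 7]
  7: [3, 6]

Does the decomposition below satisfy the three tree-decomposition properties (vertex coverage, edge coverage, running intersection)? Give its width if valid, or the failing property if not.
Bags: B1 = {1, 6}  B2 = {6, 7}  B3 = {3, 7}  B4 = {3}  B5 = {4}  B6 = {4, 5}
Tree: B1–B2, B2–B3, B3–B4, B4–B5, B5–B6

No — vertex 2 appears in no bag.

A tree decomposition must satisfy three properties: every vertex lies in some bag; for every edge, both endpoints lie together in some bag; and for every vertex, the bags containing it form a connected subtree. Here vertex 2 appears in no bag, so the decomposition is invalid.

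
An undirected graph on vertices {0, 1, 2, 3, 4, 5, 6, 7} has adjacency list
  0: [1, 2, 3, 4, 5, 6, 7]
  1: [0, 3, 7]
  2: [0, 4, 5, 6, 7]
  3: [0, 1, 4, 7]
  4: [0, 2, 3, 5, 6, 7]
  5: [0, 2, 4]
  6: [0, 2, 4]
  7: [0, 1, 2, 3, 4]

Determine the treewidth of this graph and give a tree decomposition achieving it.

The largest bag has 4 vertices, giving width 3; this decomposition certifies tw(G) ≤ 3. On the other hand G contains the 4-clique {0, 1, 3, 7}. A clique must lie in a single bag of any decomposition, so no decomposition can have width below 3. Therefore the treewidth is 3.

Treewidth 3.
Bags: B1 = {0, 2, 4, 7}  B2 = {0, 2, 4, 5}  B3 = {0, 2, 4, 6}  B4 = {0, 3, 4, 7}  B5 = {0, 1, 3, 7}
Tree: B1–B2, B1–B3, B1–B4, B4–B5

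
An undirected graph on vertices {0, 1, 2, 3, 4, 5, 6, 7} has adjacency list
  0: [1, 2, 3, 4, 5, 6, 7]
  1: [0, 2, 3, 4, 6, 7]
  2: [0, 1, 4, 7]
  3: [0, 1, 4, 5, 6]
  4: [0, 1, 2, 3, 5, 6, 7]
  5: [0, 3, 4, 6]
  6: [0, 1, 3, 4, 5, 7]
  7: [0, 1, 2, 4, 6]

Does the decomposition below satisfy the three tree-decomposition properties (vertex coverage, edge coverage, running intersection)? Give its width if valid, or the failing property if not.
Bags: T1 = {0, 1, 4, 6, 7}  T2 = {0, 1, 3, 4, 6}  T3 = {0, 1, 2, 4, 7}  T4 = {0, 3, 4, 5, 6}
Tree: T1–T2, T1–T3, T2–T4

Checking the three conditions: (i) the bags cover all of {0, 1, 2, 3, 4, 5, 6, 7}; (ii) for each edge, some bag contains both endpoints; (iii) the bags containing any fixed vertex form a subtree. All hold, so the decomposition is valid with width 5 − 1 = 4.

Yes; width 4.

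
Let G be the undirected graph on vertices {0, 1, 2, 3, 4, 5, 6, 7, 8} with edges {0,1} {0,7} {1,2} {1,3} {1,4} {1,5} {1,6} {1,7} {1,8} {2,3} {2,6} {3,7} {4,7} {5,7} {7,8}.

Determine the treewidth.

2

A width-2 tree decomposition is:
Bags: B1 = {1, 7, 8}  B2 = {1, 3, 7}  B3 = {0, 1, 7}  B4 = {1, 2, 3}  B5 = {1, 4, 7}  B6 = {1, 5, 7}  B7 = {1, 2, 6}
Tree: B1–B2, B2–B3, B2–B4, B3–B5, B1–B6, B4–B7
Every bag has size at most 3, so the width is 3 − 1 = 2 and tw(G) ≤ 2. On the other hand G contains the 3-clique {1, 2, 3}. A clique must lie in a single bag of any decomposition, so no decomposition can have width below 2. Hence tw(G) = 2 exactly.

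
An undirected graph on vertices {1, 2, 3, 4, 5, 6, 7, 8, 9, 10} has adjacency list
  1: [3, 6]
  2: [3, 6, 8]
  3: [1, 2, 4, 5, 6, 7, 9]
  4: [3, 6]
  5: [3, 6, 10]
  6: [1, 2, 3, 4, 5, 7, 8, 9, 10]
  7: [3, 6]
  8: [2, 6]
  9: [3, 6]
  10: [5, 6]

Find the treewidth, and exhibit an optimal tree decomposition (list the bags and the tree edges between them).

Every bag has size at most 3, so the width is 3 − 1 = 2 and tw(G) ≤ 2. On the other hand G contains the 3-clique {2, 6, 8}. A clique must lie in a single bag of any decomposition, so no decomposition can have width below 2. Hence tw(G) = 2 exactly.

Treewidth 2.
Bags: B1 = {3, 5, 6}  B2 = {2, 3, 6}  B3 = {3, 6, 9}  B4 = {5, 6, 10}  B5 = {3, 4, 6}  B6 = {2, 6, 8}  B7 = {1, 3, 6}  B8 = {3, 6, 7}
Tree: B1–B2, B2–B3, B1–B4, B1–B5, B2–B6, B3–B7, B1–B8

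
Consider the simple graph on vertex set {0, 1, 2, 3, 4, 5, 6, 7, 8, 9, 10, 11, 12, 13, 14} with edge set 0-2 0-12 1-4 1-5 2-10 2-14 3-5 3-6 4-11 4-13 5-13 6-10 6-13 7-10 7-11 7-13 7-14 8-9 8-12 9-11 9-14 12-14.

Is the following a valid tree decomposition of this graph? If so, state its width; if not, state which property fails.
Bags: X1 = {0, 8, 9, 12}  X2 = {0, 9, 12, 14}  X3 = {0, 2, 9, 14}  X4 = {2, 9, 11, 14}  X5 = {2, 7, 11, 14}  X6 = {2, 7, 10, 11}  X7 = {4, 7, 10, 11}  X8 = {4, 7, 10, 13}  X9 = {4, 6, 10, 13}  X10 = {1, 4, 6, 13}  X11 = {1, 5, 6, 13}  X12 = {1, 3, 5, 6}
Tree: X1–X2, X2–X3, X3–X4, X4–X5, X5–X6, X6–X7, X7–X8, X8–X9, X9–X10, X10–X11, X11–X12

Yes; width 3.

Every vertex of G appears in some bag (union = {0, 1, 2, 3, 4, 5, 6, 7, 8, 9, 10, 11, 12, 13, 14}); every edge is covered by a bag; and for each vertex v the set of bags containing v is connected in the bag tree. The decomposition is therefore valid. The largest bag has 4 vertices, so the width is 3.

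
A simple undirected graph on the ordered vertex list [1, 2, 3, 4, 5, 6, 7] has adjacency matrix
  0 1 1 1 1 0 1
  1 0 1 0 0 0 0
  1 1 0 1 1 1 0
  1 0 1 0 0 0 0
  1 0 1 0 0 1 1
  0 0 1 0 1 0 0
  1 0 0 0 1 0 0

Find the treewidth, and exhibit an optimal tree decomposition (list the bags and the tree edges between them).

Each bag holds 3 vertices, so the decomposition has width 2, which upper-bounds the treewidth. On the other hand G contains the 3-clique {1, 2, 3}. A clique must lie in a single bag of any decomposition, so no decomposition can have width below 2. Hence tw(G) = 2 exactly.

Treewidth 2.
One such decomposition:
Bags: B1 = {1, 3, 5}  B2 = {1, 5, 7}  B3 = {1, 2, 3}  B4 = {3, 5, 6}  B5 = {1, 3, 4}
Tree: B1–B2, B1–B3, B1–B4, B3–B5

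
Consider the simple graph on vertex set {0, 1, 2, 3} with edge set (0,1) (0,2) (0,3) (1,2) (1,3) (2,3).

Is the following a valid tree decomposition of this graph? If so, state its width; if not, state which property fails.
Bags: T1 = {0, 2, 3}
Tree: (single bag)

A tree decomposition must satisfy three properties: every vertex lies in some bag; for every edge, both endpoints lie together in some bag; and for every vertex, the bags containing it form a connected subtree. Here vertex 1 appears in no bag, so the decomposition is invalid.

No — vertex 1 appears in no bag.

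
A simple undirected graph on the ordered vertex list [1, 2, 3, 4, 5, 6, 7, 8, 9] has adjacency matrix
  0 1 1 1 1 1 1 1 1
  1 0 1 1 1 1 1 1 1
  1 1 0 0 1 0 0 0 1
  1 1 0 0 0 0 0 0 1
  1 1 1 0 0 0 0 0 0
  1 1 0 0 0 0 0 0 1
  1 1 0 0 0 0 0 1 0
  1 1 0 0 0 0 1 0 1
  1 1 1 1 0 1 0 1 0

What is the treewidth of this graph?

A width-3 tree decomposition is:
Bags: B1 = {1, 2, 4, 9}  B2 = {1, 2, 8, 9}  B3 = {1, 2, 3, 9}  B4 = {1, 2, 7, 8}  B5 = {1, 2, 3, 5}  B6 = {1, 2, 6, 9}
Tree: B1–B2, B2–B3, B2–B4, B3–B5, B3–B6
The largest bag has 4 vertices, giving width 3; this decomposition certifies tw(G) ≤ 3. For the lower bound, the 4 vertices {1, 2, 8, 9} are pairwise adjacent, and any tree decomposition puts a clique entirely inside one bag — forcing width ≥ 3. Combining the bounds, tw(G) = 3.

3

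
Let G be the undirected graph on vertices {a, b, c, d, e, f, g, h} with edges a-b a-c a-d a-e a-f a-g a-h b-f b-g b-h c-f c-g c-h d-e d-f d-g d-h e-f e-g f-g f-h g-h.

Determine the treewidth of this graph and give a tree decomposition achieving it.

The largest bag has 5 vertices, giving width 4; this decomposition certifies tw(G) ≤ 4. Conversely, {a, d, e, f, g} is a clique of size 5, and the vertices of any clique must share a bag in every tree decomposition; so some bag has ≥ 5 vertices and tw(G) ≥ 4. Hence tw(G) = 4 exactly.

Treewidth 4.
Bags: B1 = {a, d, f, g, h}  B2 = {a, b, f, g, h}  B3 = {a, c, f, g, h}  B4 = {a, d, e, f, g}
Tree: B1–B2, B1–B3, B1–B4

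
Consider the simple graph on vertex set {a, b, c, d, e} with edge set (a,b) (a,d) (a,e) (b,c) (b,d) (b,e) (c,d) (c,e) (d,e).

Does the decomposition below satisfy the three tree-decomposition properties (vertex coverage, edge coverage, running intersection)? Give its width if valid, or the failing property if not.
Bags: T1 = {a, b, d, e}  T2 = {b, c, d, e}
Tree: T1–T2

Yes; width 3.

Vertex coverage: the bags together contain {a, b, c, d, e}, the full vertex set. Edge coverage: each edge of G has both endpoints in at least one bag. Running intersection: for every vertex, the bags containing it form a connected subtree. All three properties hold, so this is a valid tree decomposition of width max|bag| − 1 = 3, and hence tw(G) ≤ 3.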